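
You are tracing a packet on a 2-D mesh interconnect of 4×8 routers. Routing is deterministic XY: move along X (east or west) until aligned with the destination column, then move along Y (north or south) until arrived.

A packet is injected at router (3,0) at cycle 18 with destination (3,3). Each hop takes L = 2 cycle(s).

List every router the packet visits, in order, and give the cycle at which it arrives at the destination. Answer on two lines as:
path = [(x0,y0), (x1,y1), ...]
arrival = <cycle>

path = [(3,0), (3,1), (3,2), (3,3)]
arrival = 24

#0 — 3,0 | c18
#1 — 3,1 | c20 | N
#2 — 3,2 | c22 | N
#3 — 3,3 | c24 | N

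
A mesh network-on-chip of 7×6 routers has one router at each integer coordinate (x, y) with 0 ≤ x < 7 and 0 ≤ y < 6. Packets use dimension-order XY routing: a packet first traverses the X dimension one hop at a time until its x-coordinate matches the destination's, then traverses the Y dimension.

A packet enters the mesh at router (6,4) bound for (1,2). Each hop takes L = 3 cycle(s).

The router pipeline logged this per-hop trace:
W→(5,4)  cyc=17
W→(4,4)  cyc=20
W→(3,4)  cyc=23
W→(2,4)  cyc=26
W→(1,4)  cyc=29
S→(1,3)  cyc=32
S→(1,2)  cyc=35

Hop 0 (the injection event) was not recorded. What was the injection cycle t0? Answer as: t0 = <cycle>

cyc[1] = 17 and cyc[k] = t0 + k·L for every k.
So t0 = 17 − 1·3 = 14.

t0 = 14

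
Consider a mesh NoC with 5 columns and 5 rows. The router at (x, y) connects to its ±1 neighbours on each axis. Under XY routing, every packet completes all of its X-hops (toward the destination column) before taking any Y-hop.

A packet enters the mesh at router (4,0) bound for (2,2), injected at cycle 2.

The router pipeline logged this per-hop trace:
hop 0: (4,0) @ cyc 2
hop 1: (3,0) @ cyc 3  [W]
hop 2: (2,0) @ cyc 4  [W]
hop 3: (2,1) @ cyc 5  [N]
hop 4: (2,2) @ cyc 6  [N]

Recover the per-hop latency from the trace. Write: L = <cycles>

From hop 0 (2) to hop 1 (3): +1 cycles.
Each hop adds L, hence L = 1.

L = 1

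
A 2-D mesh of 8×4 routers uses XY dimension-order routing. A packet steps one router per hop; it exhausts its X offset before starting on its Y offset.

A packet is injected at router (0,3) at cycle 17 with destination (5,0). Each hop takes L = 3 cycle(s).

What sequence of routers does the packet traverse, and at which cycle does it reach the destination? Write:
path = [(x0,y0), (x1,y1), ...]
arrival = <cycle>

t=17: at (0,3)
t=20: at (1,3) after E
t=23: at (2,3) after E
t=26: at (3,3) after E
t=29: at (4,3) after E
t=32: at (5,3) after E
t=35: at (5,2) after S
t=38: at (5,1) after S
t=41: at (5,0) after S

path = [(0,3), (1,3), (2,3), (3,3), (4,3), (5,3), (5,2), (5,1), (5,0)]
arrival = 41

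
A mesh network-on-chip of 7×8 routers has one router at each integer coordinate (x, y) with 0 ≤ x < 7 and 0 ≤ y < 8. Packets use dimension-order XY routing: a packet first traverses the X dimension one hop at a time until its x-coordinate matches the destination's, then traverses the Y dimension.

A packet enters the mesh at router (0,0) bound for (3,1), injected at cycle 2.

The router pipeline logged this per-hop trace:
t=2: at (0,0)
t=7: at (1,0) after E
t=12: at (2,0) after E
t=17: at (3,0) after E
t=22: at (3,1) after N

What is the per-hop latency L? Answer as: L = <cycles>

L = 5

cyc[1] − cyc[0] = 7 − 2 = 5.
Each hop adds L, hence L = 5.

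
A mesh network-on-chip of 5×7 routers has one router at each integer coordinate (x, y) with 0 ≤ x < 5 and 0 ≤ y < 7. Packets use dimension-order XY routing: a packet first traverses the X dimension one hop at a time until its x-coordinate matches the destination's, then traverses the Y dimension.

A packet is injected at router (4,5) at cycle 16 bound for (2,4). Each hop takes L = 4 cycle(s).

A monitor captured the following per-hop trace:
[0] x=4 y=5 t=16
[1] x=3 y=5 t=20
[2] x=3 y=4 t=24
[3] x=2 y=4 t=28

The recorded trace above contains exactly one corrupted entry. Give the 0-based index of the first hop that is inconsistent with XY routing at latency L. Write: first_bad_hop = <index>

check 1→ d=(-1,0) cyc+4: ok
check 2→ d=(0,-1) cyc+4: BAD: Y-move but x=3≠2

first_bad_hop = 2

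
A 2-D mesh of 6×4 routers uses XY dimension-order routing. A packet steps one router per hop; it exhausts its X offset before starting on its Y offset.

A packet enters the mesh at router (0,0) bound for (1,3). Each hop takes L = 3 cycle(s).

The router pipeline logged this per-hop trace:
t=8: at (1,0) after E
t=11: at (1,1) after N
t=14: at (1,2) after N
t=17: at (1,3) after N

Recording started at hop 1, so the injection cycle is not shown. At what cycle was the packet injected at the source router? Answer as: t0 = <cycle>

t0 = 5

The first recorded entry is hop 1 at cycle 8.
Therefore t0 = 8 − L = 5.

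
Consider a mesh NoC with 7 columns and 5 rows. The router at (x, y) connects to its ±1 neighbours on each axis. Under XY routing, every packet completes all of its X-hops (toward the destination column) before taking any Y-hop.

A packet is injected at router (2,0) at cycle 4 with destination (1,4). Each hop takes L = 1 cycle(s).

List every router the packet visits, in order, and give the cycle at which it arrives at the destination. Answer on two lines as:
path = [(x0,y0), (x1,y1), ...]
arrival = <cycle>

path = [(2,0), (1,0), (1,1), (1,2), (1,3), (1,4)]
arrival = 9

src (2,0)  cyc=4
W→(1,0)  cyc=5
N→(1,1)  cyc=6
N→(1,2)  cyc=7
N→(1,3)  cyc=8
N→(1,4)  cyc=9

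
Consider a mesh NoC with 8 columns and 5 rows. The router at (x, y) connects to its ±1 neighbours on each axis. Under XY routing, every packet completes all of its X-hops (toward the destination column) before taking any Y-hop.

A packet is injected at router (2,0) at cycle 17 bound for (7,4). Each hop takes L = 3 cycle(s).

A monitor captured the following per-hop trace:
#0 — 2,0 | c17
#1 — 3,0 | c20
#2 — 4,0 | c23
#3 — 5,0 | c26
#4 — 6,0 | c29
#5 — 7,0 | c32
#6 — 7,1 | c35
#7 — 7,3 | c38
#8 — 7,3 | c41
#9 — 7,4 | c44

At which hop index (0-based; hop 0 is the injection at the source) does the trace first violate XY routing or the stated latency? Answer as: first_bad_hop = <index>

first_bad_hop = 7

  1: Δx=+1 Δy=+0 Δt=3 [ok]
  2: Δx=+1 Δy=+0 Δt=3 [ok]
  3: Δx=+1 Δy=+0 Δt=3 [ok]
  4: Δx=+1 Δy=+0 Δt=3 [ok]
  5: Δx=+1 Δy=+0 Δt=3 [ok]
  6: Δx=+0 Δy=+1 Δt=3 [ok]
  7: Δx=+0 Δy=+2 Δt=3 [BAD: non-unit step]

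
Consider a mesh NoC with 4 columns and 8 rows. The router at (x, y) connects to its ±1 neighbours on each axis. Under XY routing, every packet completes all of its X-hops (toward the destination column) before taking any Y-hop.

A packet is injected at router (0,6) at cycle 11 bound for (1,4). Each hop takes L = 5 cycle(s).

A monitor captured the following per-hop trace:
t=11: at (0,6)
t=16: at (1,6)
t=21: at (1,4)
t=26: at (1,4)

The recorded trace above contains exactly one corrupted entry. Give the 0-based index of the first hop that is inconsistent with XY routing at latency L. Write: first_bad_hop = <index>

  1: Δx=+1 Δy=+0 Δt=5 [ok]
  2: Δx=+0 Δy=-2 Δt=5 [BAD: non-unit step]

first_bad_hop = 2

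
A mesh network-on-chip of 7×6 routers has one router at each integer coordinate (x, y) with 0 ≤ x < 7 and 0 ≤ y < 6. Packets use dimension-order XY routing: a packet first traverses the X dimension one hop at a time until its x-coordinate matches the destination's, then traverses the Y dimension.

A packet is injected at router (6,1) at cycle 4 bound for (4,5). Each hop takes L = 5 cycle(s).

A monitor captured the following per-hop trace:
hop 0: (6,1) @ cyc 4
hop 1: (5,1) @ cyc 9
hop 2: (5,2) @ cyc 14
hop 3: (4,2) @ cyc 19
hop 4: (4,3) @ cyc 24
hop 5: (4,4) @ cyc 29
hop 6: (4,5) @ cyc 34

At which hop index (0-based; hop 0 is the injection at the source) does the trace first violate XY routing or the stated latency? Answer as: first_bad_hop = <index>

first_bad_hop = 2

check 1→ d=(-1,0) cyc+5: ok
check 2→ d=(0,1) cyc+5: BAD: Y-move but x=5≠4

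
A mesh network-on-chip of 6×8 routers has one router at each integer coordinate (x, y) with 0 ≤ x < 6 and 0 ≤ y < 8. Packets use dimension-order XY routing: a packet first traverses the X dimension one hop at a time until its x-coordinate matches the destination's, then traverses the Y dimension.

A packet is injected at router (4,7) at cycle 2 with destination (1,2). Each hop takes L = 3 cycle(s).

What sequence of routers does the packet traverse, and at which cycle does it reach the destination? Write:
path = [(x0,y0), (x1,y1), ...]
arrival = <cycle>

path = [(4,7), (3,7), (2,7), (1,7), (1,6), (1,5), (1,4), (1,3), (1,2)]
arrival = 26

#0 — 4,7 | c2
#1 — 3,7 | c5 | W
#2 — 2,7 | c8 | W
#3 — 1,7 | c11 | W
#4 — 1,6 | c14 | S
#5 — 1,5 | c17 | S
#6 — 1,4 | c20 | S
#7 — 1,3 | c23 | S
#8 — 1,2 | c26 | S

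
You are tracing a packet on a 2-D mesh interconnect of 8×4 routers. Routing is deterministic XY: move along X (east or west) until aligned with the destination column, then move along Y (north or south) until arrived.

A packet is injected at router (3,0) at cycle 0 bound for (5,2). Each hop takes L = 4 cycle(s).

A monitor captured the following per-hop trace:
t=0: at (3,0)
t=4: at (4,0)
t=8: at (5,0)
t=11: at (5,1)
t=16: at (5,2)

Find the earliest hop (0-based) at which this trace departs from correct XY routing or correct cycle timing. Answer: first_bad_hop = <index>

  1: Δx=+1 Δy=+0 Δt=4 [ok]
  2: Δx=+1 Δy=+0 Δt=4 [ok]
  3: Δx=+0 Δy=+1 Δt=3 [BAD: Δcyc=3≠L]

first_bad_hop = 3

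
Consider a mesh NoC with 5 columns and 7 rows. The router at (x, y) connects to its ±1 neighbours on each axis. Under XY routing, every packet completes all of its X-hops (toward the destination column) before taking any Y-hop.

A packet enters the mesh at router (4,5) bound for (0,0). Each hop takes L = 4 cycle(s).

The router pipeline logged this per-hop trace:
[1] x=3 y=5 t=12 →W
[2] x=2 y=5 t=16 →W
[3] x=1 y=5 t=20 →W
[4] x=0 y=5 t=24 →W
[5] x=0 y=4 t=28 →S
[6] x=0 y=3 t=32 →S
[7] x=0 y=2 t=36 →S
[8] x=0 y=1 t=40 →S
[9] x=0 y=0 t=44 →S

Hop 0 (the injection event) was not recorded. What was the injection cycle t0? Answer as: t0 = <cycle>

t0 = 8

At hop 1 the cycle is 12; in general cyc_k = t0 + kL.
t0 = cyc[1] − L = 12 − 4 = 8.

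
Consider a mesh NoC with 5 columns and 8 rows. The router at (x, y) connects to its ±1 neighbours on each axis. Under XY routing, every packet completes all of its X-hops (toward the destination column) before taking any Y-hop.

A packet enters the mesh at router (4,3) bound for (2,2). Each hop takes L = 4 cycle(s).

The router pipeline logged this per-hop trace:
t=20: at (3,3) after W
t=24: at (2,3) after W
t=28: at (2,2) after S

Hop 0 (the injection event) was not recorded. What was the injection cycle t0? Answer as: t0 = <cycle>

The first recorded entry is hop 1 at cycle 20.
So t0 = 20 − 1·4 = 16.

t0 = 16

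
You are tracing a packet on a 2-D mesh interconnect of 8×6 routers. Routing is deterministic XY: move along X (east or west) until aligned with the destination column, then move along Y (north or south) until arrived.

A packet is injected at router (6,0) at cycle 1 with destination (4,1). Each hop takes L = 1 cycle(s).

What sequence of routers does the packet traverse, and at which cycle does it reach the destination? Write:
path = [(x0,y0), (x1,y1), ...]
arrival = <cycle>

[0] x=6 y=0 t=1
[1] x=5 y=0 t=2 →W
[2] x=4 y=0 t=3 →W
[3] x=4 y=1 t=4 →N

path = [(6,0), (5,0), (4,0), (4,1)]
arrival = 4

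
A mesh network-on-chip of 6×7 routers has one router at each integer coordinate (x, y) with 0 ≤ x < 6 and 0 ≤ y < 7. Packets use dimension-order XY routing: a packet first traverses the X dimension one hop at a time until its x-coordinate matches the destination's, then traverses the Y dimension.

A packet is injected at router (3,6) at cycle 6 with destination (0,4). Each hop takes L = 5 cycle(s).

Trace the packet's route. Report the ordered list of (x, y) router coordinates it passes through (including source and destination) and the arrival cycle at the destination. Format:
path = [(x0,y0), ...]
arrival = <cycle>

hop 0: (3,6) @ cyc 6
hop 1: (2,6) @ cyc 11  [W]
hop 2: (1,6) @ cyc 16  [W]
hop 3: (0,6) @ cyc 21  [W]
hop 4: (0,5) @ cyc 26  [S]
hop 5: (0,4) @ cyc 31  [S]

path = [(3,6), (2,6), (1,6), (0,6), (0,5), (0,4)]
arrival = 31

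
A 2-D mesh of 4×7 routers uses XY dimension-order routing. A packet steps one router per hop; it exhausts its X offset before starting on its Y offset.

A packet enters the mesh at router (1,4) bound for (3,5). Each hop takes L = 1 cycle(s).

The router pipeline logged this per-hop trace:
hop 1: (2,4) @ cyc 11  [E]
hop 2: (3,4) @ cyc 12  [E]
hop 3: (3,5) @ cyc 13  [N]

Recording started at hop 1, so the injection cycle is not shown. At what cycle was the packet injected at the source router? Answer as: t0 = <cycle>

t0 = 10

At hop 1 the cycle is 11; in general cyc_k = t0 + kL.
Subtract one hop: t0 = 11 − 1 = 10.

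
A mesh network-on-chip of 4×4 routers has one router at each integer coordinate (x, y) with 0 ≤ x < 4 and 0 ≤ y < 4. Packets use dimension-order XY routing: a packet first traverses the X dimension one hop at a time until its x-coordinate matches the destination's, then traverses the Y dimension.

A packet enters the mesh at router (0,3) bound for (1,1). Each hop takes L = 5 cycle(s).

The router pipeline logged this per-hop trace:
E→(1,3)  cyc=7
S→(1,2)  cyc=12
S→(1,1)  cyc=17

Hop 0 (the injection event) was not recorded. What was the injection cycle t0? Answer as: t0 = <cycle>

t0 = 2

Hop 1 reached at cycle 7; hop k is at t0 + k·L.
So t0 = 7 − 1·5 = 2.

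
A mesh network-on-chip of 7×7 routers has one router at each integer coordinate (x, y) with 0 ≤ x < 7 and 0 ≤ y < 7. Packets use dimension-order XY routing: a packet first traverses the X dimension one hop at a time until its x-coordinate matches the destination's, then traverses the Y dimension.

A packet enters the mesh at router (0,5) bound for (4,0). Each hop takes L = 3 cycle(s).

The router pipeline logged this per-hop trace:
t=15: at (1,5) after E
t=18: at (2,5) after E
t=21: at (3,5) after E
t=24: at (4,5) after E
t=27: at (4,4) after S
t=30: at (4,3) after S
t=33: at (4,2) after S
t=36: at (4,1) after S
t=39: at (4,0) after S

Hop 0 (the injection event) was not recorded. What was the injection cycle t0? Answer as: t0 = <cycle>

Hop 1 reached at cycle 15; hop k is at t0 + k·L.
Subtract one hop: t0 = 15 − 3 = 12.

t0 = 12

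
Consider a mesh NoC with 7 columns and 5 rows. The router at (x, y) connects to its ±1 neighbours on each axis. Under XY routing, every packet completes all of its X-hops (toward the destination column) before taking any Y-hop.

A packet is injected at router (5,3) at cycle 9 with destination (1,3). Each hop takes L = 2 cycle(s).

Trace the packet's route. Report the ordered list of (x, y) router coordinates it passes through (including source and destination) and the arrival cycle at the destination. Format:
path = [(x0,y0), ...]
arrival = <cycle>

t=9: at (5,3)
t=11: at (4,3) after W
t=13: at (3,3) after W
t=15: at (2,3) after W
t=17: at (1,3) after W

path = [(5,3), (4,3), (3,3), (2,3), (1,3)]
arrival = 17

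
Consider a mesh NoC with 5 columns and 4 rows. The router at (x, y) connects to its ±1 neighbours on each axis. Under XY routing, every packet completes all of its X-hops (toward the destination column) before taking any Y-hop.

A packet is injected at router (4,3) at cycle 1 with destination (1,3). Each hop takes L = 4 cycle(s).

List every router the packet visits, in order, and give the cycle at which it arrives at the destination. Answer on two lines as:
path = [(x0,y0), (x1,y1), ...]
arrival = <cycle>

path = [(4,3), (3,3), (2,3), (1,3)]
arrival = 13

hop 0: (4,3) @ cyc 1
hop 1: (3,3) @ cyc 5  [W]
hop 2: (2,3) @ cyc 9  [W]
hop 3: (1,3) @ cyc 13  [W]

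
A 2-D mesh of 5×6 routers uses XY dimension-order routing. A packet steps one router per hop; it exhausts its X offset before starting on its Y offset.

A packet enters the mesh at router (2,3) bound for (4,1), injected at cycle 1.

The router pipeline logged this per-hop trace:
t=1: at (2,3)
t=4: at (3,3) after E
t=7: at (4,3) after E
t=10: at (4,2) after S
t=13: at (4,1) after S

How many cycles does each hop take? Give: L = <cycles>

From hop 0 (1) to hop 1 (4): +3 cycles.
That increment is L by definition: L = 3.

L = 3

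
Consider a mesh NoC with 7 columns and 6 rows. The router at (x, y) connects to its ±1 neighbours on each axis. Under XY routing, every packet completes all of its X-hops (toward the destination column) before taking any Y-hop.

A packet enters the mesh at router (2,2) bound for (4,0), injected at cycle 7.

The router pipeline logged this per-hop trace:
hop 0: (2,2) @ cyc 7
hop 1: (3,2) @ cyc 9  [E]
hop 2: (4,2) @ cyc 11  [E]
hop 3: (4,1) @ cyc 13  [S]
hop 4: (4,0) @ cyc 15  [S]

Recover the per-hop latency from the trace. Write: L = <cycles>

From hop 0 (7) to hop 1 (9): +2 cycles.
Per-hop latency L = Δcyc = 2.

L = 2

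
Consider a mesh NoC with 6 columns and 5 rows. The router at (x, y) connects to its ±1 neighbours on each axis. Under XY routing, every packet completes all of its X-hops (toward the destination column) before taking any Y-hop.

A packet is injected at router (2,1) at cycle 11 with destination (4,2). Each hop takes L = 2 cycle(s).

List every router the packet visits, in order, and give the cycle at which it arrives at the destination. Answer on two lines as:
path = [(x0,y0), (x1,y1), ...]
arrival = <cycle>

t=11: at (2,1)
t=13: at (3,1) after E
t=15: at (4,1) after E
t=17: at (4,2) after N

path = [(2,1), (3,1), (4,1), (4,2)]
arrival = 17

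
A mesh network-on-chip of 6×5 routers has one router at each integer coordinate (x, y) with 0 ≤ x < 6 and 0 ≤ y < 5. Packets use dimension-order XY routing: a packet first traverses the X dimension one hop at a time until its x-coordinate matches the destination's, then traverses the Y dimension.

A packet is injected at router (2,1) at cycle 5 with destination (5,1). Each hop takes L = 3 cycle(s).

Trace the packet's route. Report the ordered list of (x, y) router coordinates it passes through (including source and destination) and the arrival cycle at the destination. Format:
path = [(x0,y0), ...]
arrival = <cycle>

path = [(2,1), (3,1), (4,1), (5,1)]
arrival = 14

hop 0: (2,1) @ cyc 5
hop 1: (3,1) @ cyc 8  [E]
hop 2: (4,1) @ cyc 11  [E]
hop 3: (5,1) @ cyc 14  [E]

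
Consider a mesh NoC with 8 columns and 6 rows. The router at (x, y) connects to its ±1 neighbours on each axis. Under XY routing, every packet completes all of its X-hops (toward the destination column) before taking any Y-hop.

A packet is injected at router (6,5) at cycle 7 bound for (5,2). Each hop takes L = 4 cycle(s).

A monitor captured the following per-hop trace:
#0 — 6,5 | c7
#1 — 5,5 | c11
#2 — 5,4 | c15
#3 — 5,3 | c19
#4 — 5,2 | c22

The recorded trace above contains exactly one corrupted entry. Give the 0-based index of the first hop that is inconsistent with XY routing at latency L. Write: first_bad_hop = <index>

check 1→ d=(-1,0) cyc+4: ok
check 2→ d=(0,-1) cyc+4: ok
check 3→ d=(0,-1) cyc+4: ok
check 4→ d=(0,-1) cyc+3: BAD: Δcyc=3≠L

first_bad_hop = 4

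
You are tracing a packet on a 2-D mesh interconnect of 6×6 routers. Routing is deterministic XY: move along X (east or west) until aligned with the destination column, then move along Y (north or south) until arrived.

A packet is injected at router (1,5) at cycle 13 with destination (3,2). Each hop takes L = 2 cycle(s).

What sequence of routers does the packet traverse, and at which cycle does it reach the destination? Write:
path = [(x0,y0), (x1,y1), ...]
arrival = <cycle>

path = [(1,5), (2,5), (3,5), (3,4), (3,3), (3,2)]
arrival = 23

[0] x=1 y=5 t=13
[1] x=2 y=5 t=15 →E
[2] x=3 y=5 t=17 →E
[3] x=3 y=4 t=19 →S
[4] x=3 y=3 t=21 →S
[5] x=3 y=2 t=23 →S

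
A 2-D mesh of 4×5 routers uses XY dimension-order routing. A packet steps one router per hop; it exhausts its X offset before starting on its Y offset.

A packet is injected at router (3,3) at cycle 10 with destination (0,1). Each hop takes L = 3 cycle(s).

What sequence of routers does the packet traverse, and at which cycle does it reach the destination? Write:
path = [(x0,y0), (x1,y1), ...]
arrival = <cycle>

src (3,3)  cyc=10
W→(2,3)  cyc=13
W→(1,3)  cyc=16
W→(0,3)  cyc=19
S→(0,2)  cyc=22
S→(0,1)  cyc=25

path = [(3,3), (2,3), (1,3), (0,3), (0,2), (0,1)]
arrival = 25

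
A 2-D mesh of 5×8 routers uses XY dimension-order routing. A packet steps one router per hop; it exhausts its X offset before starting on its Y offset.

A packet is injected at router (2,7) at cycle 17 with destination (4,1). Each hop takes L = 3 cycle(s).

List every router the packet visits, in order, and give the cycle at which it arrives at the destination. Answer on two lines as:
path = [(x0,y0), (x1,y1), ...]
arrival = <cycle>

path = [(2,7), (3,7), (4,7), (4,6), (4,5), (4,4), (4,3), (4,2), (4,1)]
arrival = 41

#0 — 2,7 | c17
#1 — 3,7 | c20 | E
#2 — 4,7 | c23 | E
#3 — 4,6 | c26 | S
#4 — 4,5 | c29 | S
#5 — 4,4 | c32 | S
#6 — 4,3 | c35 | S
#7 — 4,2 | c38 | S
#8 — 4,1 | c41 | S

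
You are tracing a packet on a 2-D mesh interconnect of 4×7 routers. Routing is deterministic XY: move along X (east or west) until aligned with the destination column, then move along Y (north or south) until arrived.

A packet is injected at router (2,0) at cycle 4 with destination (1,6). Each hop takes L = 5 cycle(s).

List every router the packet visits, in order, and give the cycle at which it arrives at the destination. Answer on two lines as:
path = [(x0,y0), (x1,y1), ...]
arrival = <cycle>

path = [(2,0), (1,0), (1,1), (1,2), (1,3), (1,4), (1,5), (1,6)]
arrival = 39

  0. router=(2,0) cycle=4 (inject)
  1. router=(1,0) cycle=9 dir=W
  2. router=(1,1) cycle=14 dir=N
  3. router=(1,2) cycle=19 dir=N
  4. router=(1,3) cycle=24 dir=N
  5. router=(1,4) cycle=29 dir=N
  6. router=(1,5) cycle=34 dir=N
  7. router=(1,6) cycle=39 dir=N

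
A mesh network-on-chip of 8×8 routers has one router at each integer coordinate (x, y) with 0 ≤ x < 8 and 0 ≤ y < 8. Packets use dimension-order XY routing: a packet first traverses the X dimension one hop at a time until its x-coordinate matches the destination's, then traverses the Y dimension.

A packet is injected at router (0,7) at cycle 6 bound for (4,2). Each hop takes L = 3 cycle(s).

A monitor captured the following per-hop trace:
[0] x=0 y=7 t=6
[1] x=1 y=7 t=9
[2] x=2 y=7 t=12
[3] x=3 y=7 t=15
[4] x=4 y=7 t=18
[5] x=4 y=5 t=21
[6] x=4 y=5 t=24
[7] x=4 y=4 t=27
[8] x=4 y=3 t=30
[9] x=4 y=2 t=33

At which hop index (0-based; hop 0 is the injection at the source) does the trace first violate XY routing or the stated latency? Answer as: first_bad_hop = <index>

first_bad_hop = 5

hop 1: step (+1,+0), +3 cyc — ok
hop 2: step (+1,+0), +3 cyc — ok
hop 3: step (+1,+0), +3 cyc — ok
hop 4: step (+1,+0), +3 cyc — ok
hop 5: step (+0,-2), +3 cyc — BAD: non-unit step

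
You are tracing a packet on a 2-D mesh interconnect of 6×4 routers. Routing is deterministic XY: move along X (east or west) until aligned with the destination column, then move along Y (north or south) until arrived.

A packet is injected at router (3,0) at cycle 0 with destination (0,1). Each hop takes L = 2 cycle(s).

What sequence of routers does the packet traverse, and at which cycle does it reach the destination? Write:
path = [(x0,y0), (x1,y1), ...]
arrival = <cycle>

[0] x=3 y=0 t=0
[1] x=2 y=0 t=2 →W
[2] x=1 y=0 t=4 →W
[3] x=0 y=0 t=6 →W
[4] x=0 y=1 t=8 →N

path = [(3,0), (2,0), (1,0), (0,0), (0,1)]
arrival = 8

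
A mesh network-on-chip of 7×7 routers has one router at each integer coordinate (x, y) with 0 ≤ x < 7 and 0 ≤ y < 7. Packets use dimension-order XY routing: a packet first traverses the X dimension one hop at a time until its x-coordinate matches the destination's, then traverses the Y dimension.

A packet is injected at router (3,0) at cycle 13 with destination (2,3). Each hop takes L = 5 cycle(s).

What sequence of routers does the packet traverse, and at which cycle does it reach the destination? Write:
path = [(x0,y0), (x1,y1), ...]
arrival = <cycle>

hop 0: (3,0) @ cyc 13
hop 1: (2,0) @ cyc 18  [W]
hop 2: (2,1) @ cyc 23  [N]
hop 3: (2,2) @ cyc 28  [N]
hop 4: (2,3) @ cyc 33  [N]

path = [(3,0), (2,0), (2,1), (2,2), (2,3)]
arrival = 33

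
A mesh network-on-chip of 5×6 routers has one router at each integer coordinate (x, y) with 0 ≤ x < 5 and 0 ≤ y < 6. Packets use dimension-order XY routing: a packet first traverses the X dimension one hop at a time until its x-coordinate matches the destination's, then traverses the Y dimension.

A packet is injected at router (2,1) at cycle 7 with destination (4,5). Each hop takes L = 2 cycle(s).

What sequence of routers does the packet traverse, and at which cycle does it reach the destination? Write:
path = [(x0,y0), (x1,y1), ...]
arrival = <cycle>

[0] x=2 y=1 t=7
[1] x=3 y=1 t=9 →E
[2] x=4 y=1 t=11 →E
[3] x=4 y=2 t=13 →N
[4] x=4 y=3 t=15 →N
[5] x=4 y=4 t=17 →N
[6] x=4 y=5 t=19 →N

path = [(2,1), (3,1), (4,1), (4,2), (4,3), (4,4), (4,5)]
arrival = 19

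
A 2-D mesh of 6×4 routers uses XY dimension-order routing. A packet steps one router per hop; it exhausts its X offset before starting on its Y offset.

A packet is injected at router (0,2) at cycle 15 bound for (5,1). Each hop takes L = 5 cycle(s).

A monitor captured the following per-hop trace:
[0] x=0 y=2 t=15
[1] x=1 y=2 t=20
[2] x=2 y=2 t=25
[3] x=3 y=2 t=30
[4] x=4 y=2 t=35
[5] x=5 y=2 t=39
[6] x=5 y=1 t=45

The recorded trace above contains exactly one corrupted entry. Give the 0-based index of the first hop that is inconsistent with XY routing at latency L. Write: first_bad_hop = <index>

  1: Δx=+1 Δy=+0 Δt=5 [ok]
  2: Δx=+1 Δy=+0 Δt=5 [ok]
  3: Δx=+1 Δy=+0 Δt=5 [ok]
  4: Δx=+1 Δy=+0 Δt=5 [ok]
  5: Δx=+1 Δy=+0 Δt=4 [BAD: Δcyc=4≠L]

first_bad_hop = 5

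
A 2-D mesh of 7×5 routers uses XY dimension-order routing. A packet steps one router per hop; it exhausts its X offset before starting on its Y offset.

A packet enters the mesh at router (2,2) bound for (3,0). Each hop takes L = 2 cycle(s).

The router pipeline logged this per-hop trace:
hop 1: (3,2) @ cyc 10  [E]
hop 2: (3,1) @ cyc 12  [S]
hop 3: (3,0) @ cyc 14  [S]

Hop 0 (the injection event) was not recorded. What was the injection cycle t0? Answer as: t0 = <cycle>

The first recorded entry is hop 1 at cycle 10.
t0 = cyc[1] − L = 10 − 2 = 8.

t0 = 8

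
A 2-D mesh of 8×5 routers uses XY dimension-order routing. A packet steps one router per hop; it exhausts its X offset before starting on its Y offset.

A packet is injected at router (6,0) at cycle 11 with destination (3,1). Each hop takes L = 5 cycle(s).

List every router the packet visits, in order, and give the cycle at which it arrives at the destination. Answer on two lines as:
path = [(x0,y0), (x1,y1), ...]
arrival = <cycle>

hop 0: (6,0) @ cyc 11
hop 1: (5,0) @ cyc 16  [W]
hop 2: (4,0) @ cyc 21  [W]
hop 3: (3,0) @ cyc 26  [W]
hop 4: (3,1) @ cyc 31  [N]

path = [(6,0), (5,0), (4,0), (3,0), (3,1)]
arrival = 31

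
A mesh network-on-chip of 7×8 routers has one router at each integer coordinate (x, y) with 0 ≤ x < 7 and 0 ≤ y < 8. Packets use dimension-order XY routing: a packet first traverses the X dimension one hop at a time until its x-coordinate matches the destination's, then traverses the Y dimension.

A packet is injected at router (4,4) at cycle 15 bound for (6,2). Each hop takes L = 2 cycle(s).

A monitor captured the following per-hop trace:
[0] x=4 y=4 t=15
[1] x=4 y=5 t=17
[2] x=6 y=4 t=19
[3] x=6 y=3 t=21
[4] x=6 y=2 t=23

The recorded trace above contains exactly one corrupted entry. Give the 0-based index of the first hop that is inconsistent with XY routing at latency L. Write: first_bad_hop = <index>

first_bad_hop = 1

check 1→ d=(0,1) cyc+2: BAD: Y-move but x=4≠6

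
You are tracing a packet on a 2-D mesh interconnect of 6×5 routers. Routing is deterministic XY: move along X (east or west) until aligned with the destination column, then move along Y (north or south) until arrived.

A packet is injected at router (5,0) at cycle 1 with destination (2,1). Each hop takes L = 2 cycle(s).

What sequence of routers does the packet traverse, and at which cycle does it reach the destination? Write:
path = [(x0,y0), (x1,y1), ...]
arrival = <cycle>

  0. router=(5,0) cycle=1 (inject)
  1. router=(4,0) cycle=3 dir=W
  2. router=(3,0) cycle=5 dir=W
  3. router=(2,0) cycle=7 dir=W
  4. router=(2,1) cycle=9 dir=N

path = [(5,0), (4,0), (3,0), (2,0), (2,1)]
arrival = 9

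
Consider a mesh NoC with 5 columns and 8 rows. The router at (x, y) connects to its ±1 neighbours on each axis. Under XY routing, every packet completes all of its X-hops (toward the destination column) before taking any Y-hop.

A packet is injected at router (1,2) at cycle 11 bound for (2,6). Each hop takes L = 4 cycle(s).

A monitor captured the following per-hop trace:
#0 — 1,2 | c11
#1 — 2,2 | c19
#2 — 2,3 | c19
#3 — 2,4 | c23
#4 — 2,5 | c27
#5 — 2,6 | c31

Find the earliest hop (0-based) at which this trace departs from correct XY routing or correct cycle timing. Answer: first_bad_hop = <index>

first_bad_hop = 1

[1] (+1,+0) / 8c ⇒ BAD: Δcyc=8≠L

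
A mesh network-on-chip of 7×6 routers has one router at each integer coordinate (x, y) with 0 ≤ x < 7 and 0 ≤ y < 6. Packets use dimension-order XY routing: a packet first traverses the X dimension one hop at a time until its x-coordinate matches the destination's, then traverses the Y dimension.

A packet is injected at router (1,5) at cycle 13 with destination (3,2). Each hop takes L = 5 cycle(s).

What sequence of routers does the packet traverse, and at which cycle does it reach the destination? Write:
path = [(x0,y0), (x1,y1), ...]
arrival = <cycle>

src (1,5)  cyc=13
E→(2,5)  cyc=18
E→(3,5)  cyc=23
S→(3,4)  cyc=28
S→(3,3)  cyc=33
S→(3,2)  cyc=38

path = [(1,5), (2,5), (3,5), (3,4), (3,3), (3,2)]
arrival = 38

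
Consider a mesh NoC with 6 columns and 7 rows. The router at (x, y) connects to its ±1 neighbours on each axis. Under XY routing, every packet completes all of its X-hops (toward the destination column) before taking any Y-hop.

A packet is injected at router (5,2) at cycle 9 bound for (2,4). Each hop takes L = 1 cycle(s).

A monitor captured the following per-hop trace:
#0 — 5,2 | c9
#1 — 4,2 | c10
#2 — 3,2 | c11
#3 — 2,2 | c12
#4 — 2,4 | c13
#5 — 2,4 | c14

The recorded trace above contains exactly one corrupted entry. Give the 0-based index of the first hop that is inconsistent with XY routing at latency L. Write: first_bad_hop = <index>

[1] (-1,+0) / 1c ⇒ ok
[2] (-1,+0) / 1c ⇒ ok
[3] (-1,+0) / 1c ⇒ ok
[4] (+0,+2) / 1c ⇒ BAD: non-unit step

first_bad_hop = 4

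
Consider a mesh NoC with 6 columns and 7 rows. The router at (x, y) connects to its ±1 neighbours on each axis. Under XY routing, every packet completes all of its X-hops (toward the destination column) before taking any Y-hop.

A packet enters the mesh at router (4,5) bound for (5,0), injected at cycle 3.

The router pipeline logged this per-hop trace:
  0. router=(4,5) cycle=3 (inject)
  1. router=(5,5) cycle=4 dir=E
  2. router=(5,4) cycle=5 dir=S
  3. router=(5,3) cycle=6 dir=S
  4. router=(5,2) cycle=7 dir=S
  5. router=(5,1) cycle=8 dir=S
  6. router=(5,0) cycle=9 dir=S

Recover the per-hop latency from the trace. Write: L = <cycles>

L = 1

Between hops 0 and 1 the cycle counter advances 4 − 3 = 1.
Per-hop latency L = Δcyc = 1.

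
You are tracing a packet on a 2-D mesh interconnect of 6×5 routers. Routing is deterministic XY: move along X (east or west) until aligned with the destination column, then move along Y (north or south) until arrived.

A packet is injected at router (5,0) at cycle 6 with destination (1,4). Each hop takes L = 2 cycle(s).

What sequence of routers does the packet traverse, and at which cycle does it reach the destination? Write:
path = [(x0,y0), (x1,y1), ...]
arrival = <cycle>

hop 0: (5,0) @ cyc 6
hop 1: (4,0) @ cyc 8  [W]
hop 2: (3,0) @ cyc 10  [W]
hop 3: (2,0) @ cyc 12  [W]
hop 4: (1,0) @ cyc 14  [W]
hop 5: (1,1) @ cyc 16  [N]
hop 6: (1,2) @ cyc 18  [N]
hop 7: (1,3) @ cyc 20  [N]
hop 8: (1,4) @ cyc 22  [N]

path = [(5,0), (4,0), (3,0), (2,0), (1,0), (1,1), (1,2), (1,3), (1,4)]
arrival = 22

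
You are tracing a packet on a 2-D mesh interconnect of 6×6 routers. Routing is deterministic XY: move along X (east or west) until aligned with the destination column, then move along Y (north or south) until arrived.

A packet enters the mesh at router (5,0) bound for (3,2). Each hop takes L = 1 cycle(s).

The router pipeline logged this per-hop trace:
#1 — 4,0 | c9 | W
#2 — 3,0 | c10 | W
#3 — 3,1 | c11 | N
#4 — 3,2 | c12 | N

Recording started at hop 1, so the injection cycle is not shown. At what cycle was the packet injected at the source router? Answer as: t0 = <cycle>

t0 = 8

Hop 1 reached at cycle 9; hop k is at t0 + k·L.
Subtract one hop: t0 = 9 − 1 = 8.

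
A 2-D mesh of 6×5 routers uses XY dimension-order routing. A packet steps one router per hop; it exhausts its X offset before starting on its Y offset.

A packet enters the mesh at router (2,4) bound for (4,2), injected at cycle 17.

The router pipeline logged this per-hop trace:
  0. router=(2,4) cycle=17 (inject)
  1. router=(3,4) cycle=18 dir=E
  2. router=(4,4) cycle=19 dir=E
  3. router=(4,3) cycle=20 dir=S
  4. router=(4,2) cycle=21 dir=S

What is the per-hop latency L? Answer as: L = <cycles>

From hop 0 (17) to hop 1 (18): +1 cycles.
That increment is L by definition: L = 1.

L = 1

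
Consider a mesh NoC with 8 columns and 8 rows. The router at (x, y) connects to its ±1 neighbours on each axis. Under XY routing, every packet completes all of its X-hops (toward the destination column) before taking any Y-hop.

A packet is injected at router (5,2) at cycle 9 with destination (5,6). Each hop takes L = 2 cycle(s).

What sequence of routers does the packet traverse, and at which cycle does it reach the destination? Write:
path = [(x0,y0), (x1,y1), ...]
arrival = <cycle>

path = [(5,2), (5,3), (5,4), (5,5), (5,6)]
arrival = 17

  0. router=(5,2) cycle=9 (inject)
  1. router=(5,3) cycle=11 dir=N
  2. router=(5,4) cycle=13 dir=N
  3. router=(5,5) cycle=15 dir=N
  4. router=(5,6) cycle=17 dir=N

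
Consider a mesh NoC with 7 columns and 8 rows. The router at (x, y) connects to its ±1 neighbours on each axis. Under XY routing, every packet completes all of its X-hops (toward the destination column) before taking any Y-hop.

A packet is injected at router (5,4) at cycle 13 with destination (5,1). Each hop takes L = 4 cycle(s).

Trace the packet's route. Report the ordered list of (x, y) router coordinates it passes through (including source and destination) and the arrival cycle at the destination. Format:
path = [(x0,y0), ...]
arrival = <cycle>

#0 — 5,4 | c13
#1 — 5,3 | c17 | S
#2 — 5,2 | c21 | S
#3 — 5,1 | c25 | S

path = [(5,4), (5,3), (5,2), (5,1)]
arrival = 25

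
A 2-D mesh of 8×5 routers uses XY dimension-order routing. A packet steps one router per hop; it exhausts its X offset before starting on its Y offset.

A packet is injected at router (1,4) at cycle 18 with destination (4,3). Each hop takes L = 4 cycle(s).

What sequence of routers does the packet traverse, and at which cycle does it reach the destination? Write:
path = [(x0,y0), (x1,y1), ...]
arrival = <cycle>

[0] x=1 y=4 t=18
[1] x=2 y=4 t=22 →E
[2] x=3 y=4 t=26 →E
[3] x=4 y=4 t=30 →E
[4] x=4 y=3 t=34 →S

path = [(1,4), (2,4), (3,4), (4,4), (4,3)]
arrival = 34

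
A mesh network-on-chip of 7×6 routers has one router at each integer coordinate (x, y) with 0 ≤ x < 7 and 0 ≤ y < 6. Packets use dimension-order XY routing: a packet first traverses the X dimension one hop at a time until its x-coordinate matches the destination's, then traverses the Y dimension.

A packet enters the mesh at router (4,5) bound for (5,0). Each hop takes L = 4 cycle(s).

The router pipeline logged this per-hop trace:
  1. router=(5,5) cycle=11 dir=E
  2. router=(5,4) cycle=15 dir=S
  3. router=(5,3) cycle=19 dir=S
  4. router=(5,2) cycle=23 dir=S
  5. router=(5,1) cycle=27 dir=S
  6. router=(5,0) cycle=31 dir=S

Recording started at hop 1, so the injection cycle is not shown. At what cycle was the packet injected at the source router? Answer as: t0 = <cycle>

Hop 1 reached at cycle 11; hop k is at t0 + k·L.
So t0 = 11 − 1·4 = 7.

t0 = 7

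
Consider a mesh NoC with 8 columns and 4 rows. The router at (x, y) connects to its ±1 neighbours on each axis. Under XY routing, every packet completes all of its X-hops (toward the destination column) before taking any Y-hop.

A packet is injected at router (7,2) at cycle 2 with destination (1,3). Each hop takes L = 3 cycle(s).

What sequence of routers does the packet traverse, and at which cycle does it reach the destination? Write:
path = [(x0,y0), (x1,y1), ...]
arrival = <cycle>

path = [(7,2), (6,2), (5,2), (4,2), (3,2), (2,2), (1,2), (1,3)]
arrival = 23

[0] x=7 y=2 t=2
[1] x=6 y=2 t=5 →W
[2] x=5 y=2 t=8 →W
[3] x=4 y=2 t=11 →W
[4] x=3 y=2 t=14 →W
[5] x=2 y=2 t=17 →W
[6] x=1 y=2 t=20 →W
[7] x=1 y=3 t=23 →N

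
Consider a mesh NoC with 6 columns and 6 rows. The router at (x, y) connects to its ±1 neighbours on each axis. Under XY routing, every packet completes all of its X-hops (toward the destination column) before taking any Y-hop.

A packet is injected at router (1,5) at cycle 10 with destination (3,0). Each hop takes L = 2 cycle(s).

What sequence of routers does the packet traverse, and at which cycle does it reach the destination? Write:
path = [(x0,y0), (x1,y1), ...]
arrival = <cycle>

src (1,5)  cyc=10
E→(2,5)  cyc=12
E→(3,5)  cyc=14
S→(3,4)  cyc=16
S→(3,3)  cyc=18
S→(3,2)  cyc=20
S→(3,1)  cyc=22
S→(3,0)  cyc=24

path = [(1,5), (2,5), (3,5), (3,4), (3,3), (3,2), (3,1), (3,0)]
arrival = 24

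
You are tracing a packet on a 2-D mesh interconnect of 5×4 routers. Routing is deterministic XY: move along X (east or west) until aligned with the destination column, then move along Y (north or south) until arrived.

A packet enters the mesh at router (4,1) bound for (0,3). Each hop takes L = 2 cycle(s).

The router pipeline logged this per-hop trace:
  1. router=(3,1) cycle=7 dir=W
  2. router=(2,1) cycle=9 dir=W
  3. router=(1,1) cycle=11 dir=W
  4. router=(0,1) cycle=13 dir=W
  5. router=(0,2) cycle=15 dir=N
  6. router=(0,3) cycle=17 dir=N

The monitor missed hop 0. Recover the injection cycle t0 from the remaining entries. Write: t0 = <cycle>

Hop 1 reached at cycle 7; hop k is at t0 + k·L.
t0 = cyc[1] − L = 7 − 2 = 5.

t0 = 5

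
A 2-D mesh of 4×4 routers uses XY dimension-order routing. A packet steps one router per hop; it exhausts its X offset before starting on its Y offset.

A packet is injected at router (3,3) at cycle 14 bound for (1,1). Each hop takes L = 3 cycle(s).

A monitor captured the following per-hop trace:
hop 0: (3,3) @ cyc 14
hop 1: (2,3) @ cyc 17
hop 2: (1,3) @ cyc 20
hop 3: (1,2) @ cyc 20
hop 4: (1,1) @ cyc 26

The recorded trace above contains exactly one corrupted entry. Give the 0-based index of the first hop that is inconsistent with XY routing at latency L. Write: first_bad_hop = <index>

first_bad_hop = 3

hop 1: step (-1,+0), +3 cyc — ok
hop 2: step (-1,+0), +3 cyc — ok
hop 3: step (+0,-1), +0 cyc — BAD: Δcyc=0≠L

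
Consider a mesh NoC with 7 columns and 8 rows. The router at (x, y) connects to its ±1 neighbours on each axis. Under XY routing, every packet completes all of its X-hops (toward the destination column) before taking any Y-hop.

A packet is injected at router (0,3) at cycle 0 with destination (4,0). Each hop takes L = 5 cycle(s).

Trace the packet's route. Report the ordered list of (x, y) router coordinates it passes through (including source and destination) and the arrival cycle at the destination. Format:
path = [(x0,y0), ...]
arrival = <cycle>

path = [(0,3), (1,3), (2,3), (3,3), (4,3), (4,2), (4,1), (4,0)]
arrival = 35

#0 — 0,3 | c0
#1 — 1,3 | c5 | E
#2 — 2,3 | c10 | E
#3 — 3,3 | c15 | E
#4 — 4,3 | c20 | E
#5 — 4,2 | c25 | S
#6 — 4,1 | c30 | S
#7 — 4,0 | c35 | S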